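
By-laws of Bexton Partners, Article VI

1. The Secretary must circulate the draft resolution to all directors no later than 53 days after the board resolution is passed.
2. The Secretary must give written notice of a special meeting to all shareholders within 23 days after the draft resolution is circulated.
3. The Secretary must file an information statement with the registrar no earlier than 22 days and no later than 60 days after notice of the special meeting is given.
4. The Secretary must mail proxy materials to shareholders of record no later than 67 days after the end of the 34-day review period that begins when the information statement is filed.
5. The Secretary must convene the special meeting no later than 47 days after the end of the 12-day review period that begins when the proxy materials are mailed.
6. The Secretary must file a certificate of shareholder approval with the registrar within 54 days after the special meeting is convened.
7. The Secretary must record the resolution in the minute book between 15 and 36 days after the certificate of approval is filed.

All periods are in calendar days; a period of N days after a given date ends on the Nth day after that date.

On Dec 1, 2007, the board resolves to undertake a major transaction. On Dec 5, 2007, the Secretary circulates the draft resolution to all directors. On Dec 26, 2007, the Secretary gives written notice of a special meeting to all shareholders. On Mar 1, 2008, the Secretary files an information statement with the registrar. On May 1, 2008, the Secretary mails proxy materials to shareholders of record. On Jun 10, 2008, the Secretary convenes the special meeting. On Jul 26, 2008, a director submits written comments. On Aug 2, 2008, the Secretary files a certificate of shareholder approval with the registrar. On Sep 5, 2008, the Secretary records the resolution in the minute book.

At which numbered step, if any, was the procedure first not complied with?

Step 3

Step 1 — counting 53 days from Dec 1, 2007 (when the board resolution is passed) gives a deadline of Jan 23, 2008; done Dec 5, 2007 — timely.
Step 2 — counting 23 days from Dec 5, 2007 (when the draft resolution is circulated) gives a deadline of Dec 28, 2007; Dec 26, 2007 is within that limit.
Step 3 — 22 and 60 days from Dec 26, 2007 (when notice of the special meeting is given) are Jan 17, 2008 and Feb 24, 2008 respectively; Mar 1, 2008 is 6 days past the end of the window.
The procedure was therefore not followed at step 3.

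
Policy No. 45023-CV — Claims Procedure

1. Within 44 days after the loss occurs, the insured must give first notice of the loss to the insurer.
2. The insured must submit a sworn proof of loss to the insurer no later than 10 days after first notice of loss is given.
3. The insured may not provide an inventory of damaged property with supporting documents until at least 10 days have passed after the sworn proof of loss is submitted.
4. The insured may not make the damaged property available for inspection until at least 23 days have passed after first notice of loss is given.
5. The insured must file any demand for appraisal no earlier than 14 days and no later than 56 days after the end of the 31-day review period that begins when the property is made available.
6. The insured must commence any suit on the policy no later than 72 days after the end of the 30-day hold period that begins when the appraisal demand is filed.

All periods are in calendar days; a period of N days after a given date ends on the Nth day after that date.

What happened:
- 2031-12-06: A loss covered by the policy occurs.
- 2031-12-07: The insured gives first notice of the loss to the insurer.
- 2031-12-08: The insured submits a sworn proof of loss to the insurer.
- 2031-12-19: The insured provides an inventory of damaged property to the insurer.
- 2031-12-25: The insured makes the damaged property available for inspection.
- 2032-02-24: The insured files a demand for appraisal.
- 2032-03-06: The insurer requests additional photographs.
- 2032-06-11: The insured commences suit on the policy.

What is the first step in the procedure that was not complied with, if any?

Step 4

(1) due by 2031-12-06 + 44 days = 2032-01-19; completed 2031-12-07, before the deadline.
(2) due by 2031-12-07 + 10 days = 2031-12-17; done 2031-12-08 — timely.
(3) permitted from 2031-12-08 + 10 days = 2031-12-18 onward; done 2031-12-19, after the minimum wait.
(4) permitted from 2031-12-07 + 23 days = 2031-12-30 onward; done 2031-12-25 — 5 days too early.
That is the first point of non-compliance.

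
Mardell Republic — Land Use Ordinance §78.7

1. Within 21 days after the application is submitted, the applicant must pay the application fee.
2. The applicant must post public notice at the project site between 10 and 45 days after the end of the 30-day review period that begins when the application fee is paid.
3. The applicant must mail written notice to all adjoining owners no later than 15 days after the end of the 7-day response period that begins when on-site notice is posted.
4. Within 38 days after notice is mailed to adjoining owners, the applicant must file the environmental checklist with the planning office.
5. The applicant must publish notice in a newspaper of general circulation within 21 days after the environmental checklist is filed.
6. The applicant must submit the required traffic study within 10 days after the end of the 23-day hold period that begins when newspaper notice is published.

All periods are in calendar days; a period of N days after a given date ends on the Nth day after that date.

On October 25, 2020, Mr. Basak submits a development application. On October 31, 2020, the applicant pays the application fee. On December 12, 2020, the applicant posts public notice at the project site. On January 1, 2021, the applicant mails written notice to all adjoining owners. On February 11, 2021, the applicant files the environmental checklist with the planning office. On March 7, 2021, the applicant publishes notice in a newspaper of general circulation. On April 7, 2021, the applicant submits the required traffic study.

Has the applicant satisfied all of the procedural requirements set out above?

Step 1: 21 days after October 25, 2020 (when the application is submitted) is November 15, 2020; October 31, 2020 is within that limit.
Step 2: the window is 10–45 days after November 30, 2020 (end of the 30-day review period, which began when the application fee is paid on October 31, 2020), so December 10, 2020 through January 14, 2021; done December 12, 2020 — within the window.
Step 3: 15 days after December 19, 2020 (end of the 7-day response period, which began when on-site notice is posted on December 12, 2020) is January 3, 2021; done January 1, 2021 — timely.
Step 4: 38 days after January 1, 2021 (when notice is mailed to adjoining owners) is February 8, 2021; February 11, 2021 misses that deadline by 3 days.
The procedure was therefore not followed at step 4.

No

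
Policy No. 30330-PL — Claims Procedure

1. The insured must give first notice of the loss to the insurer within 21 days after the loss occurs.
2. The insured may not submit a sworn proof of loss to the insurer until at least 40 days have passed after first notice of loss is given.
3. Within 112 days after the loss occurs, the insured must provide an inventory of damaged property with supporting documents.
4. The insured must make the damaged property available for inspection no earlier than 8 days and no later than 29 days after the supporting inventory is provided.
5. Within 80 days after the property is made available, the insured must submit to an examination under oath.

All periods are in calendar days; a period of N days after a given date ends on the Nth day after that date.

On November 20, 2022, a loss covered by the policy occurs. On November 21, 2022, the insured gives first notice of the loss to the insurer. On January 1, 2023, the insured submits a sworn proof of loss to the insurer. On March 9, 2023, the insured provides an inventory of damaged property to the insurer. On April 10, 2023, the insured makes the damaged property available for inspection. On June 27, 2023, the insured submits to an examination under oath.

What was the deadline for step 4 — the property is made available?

April 7, 2023

Step 4 runs from March 9, 2023, when the supporting inventory is provided. The window is 8–29 days after March 9, 2023; it closes on April 7, 2023.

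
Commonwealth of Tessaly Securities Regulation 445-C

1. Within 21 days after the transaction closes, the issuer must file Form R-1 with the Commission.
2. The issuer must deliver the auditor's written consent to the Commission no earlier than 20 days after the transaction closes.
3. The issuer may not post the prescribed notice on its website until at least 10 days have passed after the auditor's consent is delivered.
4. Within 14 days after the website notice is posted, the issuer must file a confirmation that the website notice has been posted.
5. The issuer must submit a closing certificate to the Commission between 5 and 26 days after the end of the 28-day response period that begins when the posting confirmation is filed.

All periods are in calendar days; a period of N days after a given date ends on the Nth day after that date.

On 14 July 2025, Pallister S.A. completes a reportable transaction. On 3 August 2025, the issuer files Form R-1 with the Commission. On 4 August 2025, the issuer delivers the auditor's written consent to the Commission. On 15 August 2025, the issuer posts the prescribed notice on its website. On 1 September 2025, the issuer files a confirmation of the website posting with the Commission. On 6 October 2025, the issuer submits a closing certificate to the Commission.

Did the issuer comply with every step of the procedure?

Step 1: 21 days after 14 July 2025 (when the transaction closes) is 4 August 2025; 3 August 2025 is within that limit.
Step 2: the earliest permitted date is 20 days after 14 July 2025 (when the transaction closes), i.e. 3 August 2025; 4 August 2025 is on or after that date.
Step 3: the earliest permitted date is 10 days after 4 August 2025 (when the auditor's consent is delivered), i.e. 14 August 2025; done 15 August 2025, after the minimum wait.
Step 4: 14 days after 15 August 2025 (when the website notice is posted) is 29 August 2025; 1 September 2025 misses that deadline by 3 days.

No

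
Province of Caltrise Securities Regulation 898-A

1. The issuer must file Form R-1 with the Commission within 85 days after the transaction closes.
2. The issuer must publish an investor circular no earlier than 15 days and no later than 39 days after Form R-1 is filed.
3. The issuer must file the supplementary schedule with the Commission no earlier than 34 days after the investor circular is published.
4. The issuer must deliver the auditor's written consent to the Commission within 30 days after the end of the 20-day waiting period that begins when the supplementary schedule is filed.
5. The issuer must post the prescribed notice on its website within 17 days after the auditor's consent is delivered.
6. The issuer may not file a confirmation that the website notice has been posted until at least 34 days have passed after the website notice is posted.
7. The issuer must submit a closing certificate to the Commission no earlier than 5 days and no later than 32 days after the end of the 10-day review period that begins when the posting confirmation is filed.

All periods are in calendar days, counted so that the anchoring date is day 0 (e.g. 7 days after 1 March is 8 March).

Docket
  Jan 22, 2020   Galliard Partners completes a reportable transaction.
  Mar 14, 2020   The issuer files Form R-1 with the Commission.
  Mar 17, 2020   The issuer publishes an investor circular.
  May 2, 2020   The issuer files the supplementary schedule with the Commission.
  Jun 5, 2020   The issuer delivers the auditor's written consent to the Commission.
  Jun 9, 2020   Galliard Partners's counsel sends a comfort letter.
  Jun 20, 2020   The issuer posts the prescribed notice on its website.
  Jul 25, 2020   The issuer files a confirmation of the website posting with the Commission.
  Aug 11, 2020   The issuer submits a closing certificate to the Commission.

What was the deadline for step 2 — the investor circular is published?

Step 2 runs from Mar 14, 2020, when Form R-1 is filed. The window is 15–39 days after Mar 14, 2020; it closes on Apr 22, 2020.

Apr 22, 2020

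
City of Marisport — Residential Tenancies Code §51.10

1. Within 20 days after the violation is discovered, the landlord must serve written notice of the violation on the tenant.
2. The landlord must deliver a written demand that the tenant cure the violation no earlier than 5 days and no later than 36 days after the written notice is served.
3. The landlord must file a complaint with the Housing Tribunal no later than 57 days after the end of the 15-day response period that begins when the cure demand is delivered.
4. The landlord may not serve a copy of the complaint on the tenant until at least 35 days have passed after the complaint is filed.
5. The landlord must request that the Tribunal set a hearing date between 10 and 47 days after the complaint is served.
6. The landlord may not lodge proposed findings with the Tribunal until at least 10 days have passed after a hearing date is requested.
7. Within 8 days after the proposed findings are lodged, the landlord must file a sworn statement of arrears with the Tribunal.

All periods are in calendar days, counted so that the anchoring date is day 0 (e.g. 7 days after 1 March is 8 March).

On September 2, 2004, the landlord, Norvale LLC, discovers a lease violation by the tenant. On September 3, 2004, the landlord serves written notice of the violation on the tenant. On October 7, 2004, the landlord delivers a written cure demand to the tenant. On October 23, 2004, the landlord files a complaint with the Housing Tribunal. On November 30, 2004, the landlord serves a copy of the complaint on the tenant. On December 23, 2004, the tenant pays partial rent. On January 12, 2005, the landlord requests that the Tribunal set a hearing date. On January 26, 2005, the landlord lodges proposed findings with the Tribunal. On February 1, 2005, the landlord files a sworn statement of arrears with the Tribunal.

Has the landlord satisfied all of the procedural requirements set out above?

Yes

Step 1: 20 days after September 2, 2004 (when the violation is discovered) is September 22, 2004; September 3, 2004 is within that limit.
Step 2: the window is 5–36 days after September 3, 2004 (when the written notice is served), so September 8, 2004 through October 9, 2004; done October 7, 2004, which is between those dates.
Step 3: 57 days after October 22, 2004 (end of the 15-day response period, which began when the cure demand is delivered on October 7, 2004) is December 18, 2004; done October 23, 2004 — timely.
Step 4: the earliest permitted date is 35 days after October 23, 2004 (when the complaint is filed), i.e. November 27, 2004; November 30, 2004 is on or after that date.
Step 5: the window is 10–47 days after November 30, 2004 (when the complaint is served), so December 10, 2004 through January 16, 2005; done January 12, 2005, which is between those dates.
Step 6: the earliest permitted date is 10 days after January 12, 2005 (when a hearing date is requested), i.e. January 22, 2005; done January 26, 2005, after the minimum wait.
Step 7: 8 days after January 26, 2005 (when the proposed findings are lodged) is February 3, 2005; February 1, 2005 is within that limit.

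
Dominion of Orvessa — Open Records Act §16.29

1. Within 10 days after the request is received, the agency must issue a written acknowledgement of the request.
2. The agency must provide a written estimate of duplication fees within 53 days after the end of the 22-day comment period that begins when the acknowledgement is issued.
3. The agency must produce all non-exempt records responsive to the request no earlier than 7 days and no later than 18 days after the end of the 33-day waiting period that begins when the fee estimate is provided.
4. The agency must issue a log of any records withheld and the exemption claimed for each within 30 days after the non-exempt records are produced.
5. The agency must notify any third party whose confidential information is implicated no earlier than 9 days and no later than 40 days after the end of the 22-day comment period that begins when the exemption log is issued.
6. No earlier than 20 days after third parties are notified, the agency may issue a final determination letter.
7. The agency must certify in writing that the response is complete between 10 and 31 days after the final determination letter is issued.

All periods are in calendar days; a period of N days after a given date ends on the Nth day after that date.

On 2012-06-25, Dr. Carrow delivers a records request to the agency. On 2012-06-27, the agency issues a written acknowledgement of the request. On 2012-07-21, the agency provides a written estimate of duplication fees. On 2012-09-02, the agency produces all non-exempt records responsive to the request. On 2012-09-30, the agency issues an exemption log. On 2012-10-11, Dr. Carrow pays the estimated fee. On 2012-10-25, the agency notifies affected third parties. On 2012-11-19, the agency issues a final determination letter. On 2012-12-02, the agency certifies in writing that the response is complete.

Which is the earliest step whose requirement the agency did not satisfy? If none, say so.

Step 1: 10 days after 2012-06-25 (when the request is received) is 2012-07-05; completed 2012-06-27, before the deadline.
Step 2: 53 days after 2012-07-19 (end of the 22-day comment period, which began when the acknowledgement is issued on 2012-06-27) is 2012-09-10; done 2012-07-21 — timely.
Step 3: the window is 7–18 days after 2012-08-23 (end of the 33-day waiting period, which began when the fee estimate is provided on 2012-07-21), so 2012-08-30 through 2012-09-10; done 2012-09-02 — within the window.
Step 4: 30 days after 2012-09-02 (when the non-exempt records are produced) is 2012-10-02; completed 2012-09-30, before the deadline.
Step 5: the window is 9–40 days after 2012-10-22 (end of the 22-day comment period, which began when the exemption log is issued on 2012-09-30), so 2012-10-31 through 2012-12-01; 2012-10-25 is 6 days too early.
Later steps need not be reached.

Step 5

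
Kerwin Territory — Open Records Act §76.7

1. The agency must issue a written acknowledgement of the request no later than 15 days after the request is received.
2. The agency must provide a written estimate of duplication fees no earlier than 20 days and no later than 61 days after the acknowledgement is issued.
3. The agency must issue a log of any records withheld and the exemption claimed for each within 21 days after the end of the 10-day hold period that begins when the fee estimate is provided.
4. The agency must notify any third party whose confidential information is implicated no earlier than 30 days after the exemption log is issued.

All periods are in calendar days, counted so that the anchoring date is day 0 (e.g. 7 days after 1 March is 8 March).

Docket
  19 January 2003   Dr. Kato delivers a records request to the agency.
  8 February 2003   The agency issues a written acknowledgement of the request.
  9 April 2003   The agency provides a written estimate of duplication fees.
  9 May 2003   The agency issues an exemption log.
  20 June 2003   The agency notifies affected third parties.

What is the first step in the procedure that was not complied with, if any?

(1) due by 19 January 2003 + 15 days = 3 February 2003; 8 February 2003 misses that deadline by 5 days.
Later steps need not be reached.

Step 1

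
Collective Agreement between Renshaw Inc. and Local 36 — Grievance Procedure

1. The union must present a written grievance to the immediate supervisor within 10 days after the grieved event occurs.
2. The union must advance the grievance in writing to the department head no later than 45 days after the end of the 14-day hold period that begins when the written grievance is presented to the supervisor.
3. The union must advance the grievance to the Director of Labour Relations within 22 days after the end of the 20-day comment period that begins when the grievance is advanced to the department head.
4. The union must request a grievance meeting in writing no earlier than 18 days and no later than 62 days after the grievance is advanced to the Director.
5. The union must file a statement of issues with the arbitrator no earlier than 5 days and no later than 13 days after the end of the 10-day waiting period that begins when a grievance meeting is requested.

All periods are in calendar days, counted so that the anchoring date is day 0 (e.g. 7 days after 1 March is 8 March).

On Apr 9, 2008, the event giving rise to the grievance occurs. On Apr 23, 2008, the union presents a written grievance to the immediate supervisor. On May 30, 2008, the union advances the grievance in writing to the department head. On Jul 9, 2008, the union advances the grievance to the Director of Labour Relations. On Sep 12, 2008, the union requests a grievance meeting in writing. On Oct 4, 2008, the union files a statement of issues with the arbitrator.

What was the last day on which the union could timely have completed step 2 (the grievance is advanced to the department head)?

Jun 21, 2008

The written grievance is presented to the supervisor on Apr 23, 2008; the 14-day hold period therefore ends May 7, 2008, and step 2 runs from that date. 45 days after May 7, 2008 is Jun 21, 2008.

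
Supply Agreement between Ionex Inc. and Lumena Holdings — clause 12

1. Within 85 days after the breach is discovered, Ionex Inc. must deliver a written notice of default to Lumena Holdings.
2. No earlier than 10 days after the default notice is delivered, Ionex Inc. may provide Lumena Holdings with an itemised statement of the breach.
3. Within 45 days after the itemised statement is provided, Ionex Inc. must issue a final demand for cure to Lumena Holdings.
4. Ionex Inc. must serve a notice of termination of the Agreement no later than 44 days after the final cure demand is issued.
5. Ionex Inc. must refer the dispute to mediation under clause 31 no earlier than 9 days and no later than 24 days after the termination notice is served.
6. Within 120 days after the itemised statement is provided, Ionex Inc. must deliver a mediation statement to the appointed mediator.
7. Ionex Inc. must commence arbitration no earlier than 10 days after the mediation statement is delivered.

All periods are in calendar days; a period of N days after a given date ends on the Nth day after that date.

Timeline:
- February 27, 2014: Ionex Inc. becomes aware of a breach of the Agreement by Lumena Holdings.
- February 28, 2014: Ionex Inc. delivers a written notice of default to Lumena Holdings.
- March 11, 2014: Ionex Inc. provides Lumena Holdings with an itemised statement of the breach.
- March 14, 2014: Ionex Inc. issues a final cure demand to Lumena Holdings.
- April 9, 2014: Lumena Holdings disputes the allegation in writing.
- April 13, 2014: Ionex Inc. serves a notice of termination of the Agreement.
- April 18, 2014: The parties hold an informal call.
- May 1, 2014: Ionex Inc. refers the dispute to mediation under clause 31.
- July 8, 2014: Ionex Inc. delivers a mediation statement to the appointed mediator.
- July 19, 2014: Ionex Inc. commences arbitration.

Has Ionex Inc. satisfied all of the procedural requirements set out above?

Yes

Step 1: 85 days after February 27, 2014 (when the breach is discovered) is May 23, 2014; February 28, 2014 is within that limit.
Step 2: the earliest permitted date is 10 days after February 28, 2014 (when the default notice is delivered), i.e. March 10, 2014; done March 11, 2014 — permitted.
Step 3: 45 days after March 11, 2014 (when the itemised statement is provided) is April 25, 2014; March 14, 2014 is within that limit.
Step 4: 44 days after March 14, 2014 (when the final cure demand is issued) is April 27, 2014; done April 13, 2014 — timely.
Step 5: the window is 9–24 days after April 13, 2014 (when the termination notice is served), so April 22, 2014 through May 7, 2014; done May 1, 2014, which is between those dates.
Step 6: 120 days after March 11, 2014 (when the itemised statement is provided) is July 9, 2014; done July 8, 2014 — timely.
Step 7: the earliest permitted date is 10 days after July 8, 2014 (when the mediation statement is delivered), i.e. July 18, 2014; done July 19, 2014, after the minimum wait.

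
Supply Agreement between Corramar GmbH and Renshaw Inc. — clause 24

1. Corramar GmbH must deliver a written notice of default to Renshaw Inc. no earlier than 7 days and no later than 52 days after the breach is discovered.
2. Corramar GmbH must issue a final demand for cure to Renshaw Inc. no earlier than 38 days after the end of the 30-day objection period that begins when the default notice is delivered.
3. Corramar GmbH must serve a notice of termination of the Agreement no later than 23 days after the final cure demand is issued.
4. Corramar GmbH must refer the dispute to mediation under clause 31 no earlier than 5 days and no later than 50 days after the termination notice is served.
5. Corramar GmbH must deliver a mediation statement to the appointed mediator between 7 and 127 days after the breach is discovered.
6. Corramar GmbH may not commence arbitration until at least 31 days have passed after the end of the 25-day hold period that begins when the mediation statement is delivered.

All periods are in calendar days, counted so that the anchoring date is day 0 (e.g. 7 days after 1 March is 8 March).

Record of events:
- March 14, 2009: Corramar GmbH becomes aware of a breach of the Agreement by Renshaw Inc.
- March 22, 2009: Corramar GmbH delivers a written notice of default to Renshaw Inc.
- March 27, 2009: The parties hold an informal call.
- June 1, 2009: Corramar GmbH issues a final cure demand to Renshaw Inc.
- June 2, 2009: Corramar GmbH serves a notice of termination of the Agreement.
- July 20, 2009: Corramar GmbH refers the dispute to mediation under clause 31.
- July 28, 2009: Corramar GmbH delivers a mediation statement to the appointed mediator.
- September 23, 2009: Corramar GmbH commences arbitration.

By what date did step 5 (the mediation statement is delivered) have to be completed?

Step 5 runs from March 14, 2009, when the breach is discovered. The window is 7–127 days after March 14, 2009; it closes on July 19, 2009.

July 19, 2009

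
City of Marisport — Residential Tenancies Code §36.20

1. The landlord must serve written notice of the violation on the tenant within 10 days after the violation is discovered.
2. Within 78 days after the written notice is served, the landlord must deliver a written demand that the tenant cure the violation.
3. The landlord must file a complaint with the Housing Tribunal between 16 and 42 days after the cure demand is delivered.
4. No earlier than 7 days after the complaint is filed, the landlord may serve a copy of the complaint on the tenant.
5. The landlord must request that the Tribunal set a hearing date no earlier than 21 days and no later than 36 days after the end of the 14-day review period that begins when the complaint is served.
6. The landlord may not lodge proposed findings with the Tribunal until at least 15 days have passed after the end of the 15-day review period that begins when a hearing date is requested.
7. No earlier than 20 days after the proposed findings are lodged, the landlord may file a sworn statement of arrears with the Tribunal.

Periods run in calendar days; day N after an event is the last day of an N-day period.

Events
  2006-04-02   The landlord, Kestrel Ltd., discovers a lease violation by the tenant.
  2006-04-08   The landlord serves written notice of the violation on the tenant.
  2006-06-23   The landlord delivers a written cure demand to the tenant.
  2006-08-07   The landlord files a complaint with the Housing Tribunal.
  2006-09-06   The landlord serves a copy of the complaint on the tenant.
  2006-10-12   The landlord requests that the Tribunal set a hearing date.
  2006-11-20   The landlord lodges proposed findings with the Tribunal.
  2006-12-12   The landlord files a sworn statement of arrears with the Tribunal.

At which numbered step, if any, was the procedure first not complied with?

Step 1: 10 days after 2006-04-02 (when the violation is discovered) is 2006-04-12; completed 2006-04-08, before the deadline.
Step 2: 78 days after 2006-04-08 (when the written notice is served) is 2006-06-25; done 2006-06-23 — timely.
Step 3: the window is 16–42 days after 2006-06-23 (when the cure demand is delivered), so 2006-07-09 through 2006-08-04; done 2006-08-07 — 3 days after the window closed.
The procedure was therefore not followed at step 3.

Step 3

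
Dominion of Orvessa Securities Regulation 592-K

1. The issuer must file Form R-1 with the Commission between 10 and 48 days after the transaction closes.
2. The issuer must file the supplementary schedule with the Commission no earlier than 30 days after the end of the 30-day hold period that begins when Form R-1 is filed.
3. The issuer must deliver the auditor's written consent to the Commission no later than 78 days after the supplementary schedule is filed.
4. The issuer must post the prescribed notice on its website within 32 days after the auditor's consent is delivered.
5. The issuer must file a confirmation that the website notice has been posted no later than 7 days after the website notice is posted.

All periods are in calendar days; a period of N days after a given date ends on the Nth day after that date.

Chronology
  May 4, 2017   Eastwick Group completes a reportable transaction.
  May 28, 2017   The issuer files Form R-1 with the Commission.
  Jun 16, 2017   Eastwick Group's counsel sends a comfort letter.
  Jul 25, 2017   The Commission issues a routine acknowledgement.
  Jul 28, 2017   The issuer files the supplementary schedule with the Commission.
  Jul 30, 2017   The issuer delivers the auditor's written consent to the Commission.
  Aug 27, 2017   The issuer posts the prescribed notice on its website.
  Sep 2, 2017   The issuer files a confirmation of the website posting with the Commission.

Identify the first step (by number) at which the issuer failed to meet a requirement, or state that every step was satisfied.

None — every step was satisfied

Step 1: the window is 10–48 days after May 4, 2017 (when the transaction closes), so May 14, 2017 through Jun 21, 2017; done May 28, 2017 — within the window.
Step 2: the earliest permitted date is 30 days after Jun 27, 2017 (end of the 30-day hold period, which began when Form R-1 is filed on May 28, 2017), i.e. Jul 27, 2017; Jul 28, 2017 is on or after that date.
Step 3: 78 days after Jul 28, 2017 (when the supplementary schedule is filed) is Oct 14, 2017; Jul 30, 2017 is within that limit.
Step 4: 32 days after Jul 30, 2017 (when the auditor's consent is delivered) is Aug 31, 2017; completed Aug 27, 2017, before the deadline.
Step 5: 7 days after Aug 27, 2017 (when the website notice is posted) is Sep 3, 2017; Sep 2, 2017 is within that limit.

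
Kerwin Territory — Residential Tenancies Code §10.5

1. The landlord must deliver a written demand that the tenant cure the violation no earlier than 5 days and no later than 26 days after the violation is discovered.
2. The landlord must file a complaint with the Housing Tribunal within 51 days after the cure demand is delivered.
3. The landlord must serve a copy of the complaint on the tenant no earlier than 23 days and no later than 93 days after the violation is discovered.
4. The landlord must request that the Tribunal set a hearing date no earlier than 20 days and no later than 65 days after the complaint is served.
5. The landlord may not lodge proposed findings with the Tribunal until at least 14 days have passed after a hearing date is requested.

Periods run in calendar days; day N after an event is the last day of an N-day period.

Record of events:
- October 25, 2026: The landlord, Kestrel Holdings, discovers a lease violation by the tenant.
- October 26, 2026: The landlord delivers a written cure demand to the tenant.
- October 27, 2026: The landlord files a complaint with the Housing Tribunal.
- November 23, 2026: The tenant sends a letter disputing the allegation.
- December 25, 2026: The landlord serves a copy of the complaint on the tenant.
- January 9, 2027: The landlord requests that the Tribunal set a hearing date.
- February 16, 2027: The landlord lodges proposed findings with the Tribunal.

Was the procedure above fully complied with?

(1) the permitted window runs from October 25, 2026 + 5 = October 30, 2026 to October 25, 2026 + 26 = November 20, 2026; done October 26, 2026 — 4 days before the window opened.

No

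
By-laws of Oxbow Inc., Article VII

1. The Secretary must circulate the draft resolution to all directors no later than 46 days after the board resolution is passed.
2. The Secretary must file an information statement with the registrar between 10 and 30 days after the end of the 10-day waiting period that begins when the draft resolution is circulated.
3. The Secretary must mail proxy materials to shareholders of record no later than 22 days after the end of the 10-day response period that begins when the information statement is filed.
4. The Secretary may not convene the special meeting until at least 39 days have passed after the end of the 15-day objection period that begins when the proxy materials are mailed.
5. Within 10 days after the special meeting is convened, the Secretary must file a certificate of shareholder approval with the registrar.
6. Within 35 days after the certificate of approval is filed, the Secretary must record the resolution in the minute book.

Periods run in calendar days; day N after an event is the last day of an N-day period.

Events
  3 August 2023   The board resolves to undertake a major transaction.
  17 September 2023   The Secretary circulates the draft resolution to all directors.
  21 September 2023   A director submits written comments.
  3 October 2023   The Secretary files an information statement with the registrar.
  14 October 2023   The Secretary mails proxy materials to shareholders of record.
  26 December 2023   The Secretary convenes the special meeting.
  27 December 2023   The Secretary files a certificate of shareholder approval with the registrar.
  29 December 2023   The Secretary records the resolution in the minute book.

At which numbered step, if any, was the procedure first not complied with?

Step 1 — counting 46 days from 3 August 2023 (when the board resolution is passed) gives a deadline of 18 September 2023; done 17 September 2023 — timely.
Step 2 — 10 and 30 days from 27 September 2023 (end of the 10-day waiting period, which began when the draft resolution is circulated on 17 September 2023) are 7 October 2023 and 27 October 2023 respectively; done 3 October 2023 — 4 days before the window opened.

Step 2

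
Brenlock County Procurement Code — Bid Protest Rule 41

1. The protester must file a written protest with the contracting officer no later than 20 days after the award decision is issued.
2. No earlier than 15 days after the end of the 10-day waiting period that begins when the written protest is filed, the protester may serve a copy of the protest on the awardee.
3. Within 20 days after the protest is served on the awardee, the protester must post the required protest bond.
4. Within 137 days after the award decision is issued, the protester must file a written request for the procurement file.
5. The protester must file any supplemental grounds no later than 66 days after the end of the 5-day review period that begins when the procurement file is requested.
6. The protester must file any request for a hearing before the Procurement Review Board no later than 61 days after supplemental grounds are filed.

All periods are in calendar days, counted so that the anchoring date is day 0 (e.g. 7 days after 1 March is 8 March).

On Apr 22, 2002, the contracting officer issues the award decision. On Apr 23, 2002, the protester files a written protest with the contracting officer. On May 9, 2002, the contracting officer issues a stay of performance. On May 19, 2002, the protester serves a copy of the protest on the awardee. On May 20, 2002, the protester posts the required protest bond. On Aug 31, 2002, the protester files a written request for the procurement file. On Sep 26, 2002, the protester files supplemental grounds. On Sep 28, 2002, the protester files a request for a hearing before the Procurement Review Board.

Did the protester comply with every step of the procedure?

Step 1: 20 days after Apr 22, 2002 (when the award decision is issued) is May 12, 2002; Apr 23, 2002 is within that limit.
Step 2: the earliest permitted date is 15 days after May 3, 2002 (end of the 10-day waiting period, which began when the written protest is filed on Apr 23, 2002), i.e. May 18, 2002; done May 19, 2002, after the minimum wait.
Step 3: 20 days after May 19, 2002 (when the protest is served on the awardee) is Jun 8, 2002; done May 20, 2002 — timely.
Step 4: 137 days after Apr 22, 2002 (when the award decision is issued) is Sep 6, 2002; completed Aug 31, 2002, before the deadline.
Step 5: 66 days after Sep 5, 2002 (end of the 5-day review period, which began when the procurement file is requested on Aug 31, 2002) is Nov 10, 2002; completed Sep 26, 2002, before the deadline.
Step 6: 61 days after Sep 26, 2002 (when supplemental grounds are filed) is Nov 26, 2002; done Sep 28, 2002 — timely.

Yes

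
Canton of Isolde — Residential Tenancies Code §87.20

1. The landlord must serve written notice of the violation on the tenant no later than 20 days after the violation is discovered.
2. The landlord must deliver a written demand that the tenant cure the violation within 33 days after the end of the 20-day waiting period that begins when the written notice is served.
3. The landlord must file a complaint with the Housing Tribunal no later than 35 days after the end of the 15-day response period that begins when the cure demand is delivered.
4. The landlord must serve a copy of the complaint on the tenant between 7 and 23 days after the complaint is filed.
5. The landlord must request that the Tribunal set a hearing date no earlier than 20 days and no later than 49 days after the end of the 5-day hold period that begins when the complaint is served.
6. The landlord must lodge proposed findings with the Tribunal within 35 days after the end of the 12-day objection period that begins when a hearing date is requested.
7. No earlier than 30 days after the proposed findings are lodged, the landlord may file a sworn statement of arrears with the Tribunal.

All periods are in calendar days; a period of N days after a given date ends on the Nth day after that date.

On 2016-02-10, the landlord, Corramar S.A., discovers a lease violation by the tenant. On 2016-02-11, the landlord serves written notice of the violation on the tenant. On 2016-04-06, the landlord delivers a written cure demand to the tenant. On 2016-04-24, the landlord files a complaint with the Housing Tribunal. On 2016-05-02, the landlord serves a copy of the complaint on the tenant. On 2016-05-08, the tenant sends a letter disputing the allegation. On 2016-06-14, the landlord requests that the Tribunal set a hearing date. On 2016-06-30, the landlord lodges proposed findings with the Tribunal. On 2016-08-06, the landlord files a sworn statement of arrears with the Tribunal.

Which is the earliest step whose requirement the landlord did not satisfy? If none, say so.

Step 2

Step 1: 20 days after 2016-02-10 (when the violation is discovered) is 2016-03-01; completed 2016-02-11, before the deadline.
Step 2: 33 days after 2016-03-02 (end of the 20-day waiting period, which began when the written notice is served on 2016-02-11) is 2016-04-04; done 2016-04-06 — 2 days late.
No need to go further; step 2 was not satisfied.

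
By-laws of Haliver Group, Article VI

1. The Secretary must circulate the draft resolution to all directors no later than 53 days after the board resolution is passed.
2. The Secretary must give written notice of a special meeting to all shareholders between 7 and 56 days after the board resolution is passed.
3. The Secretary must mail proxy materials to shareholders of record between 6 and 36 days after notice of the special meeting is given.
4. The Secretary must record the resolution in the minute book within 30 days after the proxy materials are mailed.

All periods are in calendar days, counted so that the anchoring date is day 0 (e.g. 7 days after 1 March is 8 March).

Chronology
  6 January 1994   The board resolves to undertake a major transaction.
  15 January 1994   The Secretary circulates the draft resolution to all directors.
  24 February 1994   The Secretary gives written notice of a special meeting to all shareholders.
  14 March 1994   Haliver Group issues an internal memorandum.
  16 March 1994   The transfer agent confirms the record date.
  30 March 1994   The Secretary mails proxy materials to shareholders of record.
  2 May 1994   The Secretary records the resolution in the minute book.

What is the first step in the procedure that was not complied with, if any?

Step 1 — counting 53 days from 6 January 1994 (when the board resolution is passed) gives a deadline of 28 February 1994; 15 January 1994 is within that limit.
Step 2 — 7 and 56 days from 6 January 1994 (when the board resolution is passed) are 13 January 1994 and 3 March 1994 respectively; 24 February 1994 falls inside that range.
Step 3 — 6 and 36 days from 24 February 1994 (when notice of the special meeting is given) are 2 March 1994 and 1 April 1994 respectively; done 30 March 1994, which is between those dates.
Step 4 — counting 30 days from 30 March 1994 (when the proxy materials are mailed) gives a deadline of 29 April 1994; not done until 2 May 1994, 3 days after the deadline.
The analysis stops there.

Step 4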